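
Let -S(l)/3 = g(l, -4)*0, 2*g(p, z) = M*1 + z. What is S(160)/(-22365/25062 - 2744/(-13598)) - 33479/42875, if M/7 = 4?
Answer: -33479/42875 ≈ -0.78085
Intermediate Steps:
M = 28 (M = 7*4 = 28)
g(p, z) = 14 + z/2 (g(p, z) = (28*1 + z)/2 = (28 + z)/2 = 14 + z/2)
S(l) = 0 (S(l) = -3*(14 + (1/2)*(-4))*0 = -3*(14 - 2)*0 = -36*0 = -3*0 = 0)
S(160)/(-22365/25062 - 2744/(-13598)) - 33479/42875 = 0/(-22365/25062 - 2744/(-13598)) - 33479/42875 = 0/(-22365*1/25062 - 2744*(-1/13598)) - 33479*1/42875 = 0/(-7455/8354 + 1372/6799) - 33479/42875 = 0/(-39224857/56798846) - 33479/42875 = 0*(-56798846/39224857) - 33479/42875 = 0 - 33479/42875 = -33479/42875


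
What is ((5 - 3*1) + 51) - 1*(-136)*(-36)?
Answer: -4843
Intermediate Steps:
((5 - 3*1) + 51) - 1*(-136)*(-36) = ((5 - 3) + 51) + 136*(-36) = (2 + 51) - 4896 = 53 - 4896 = -4843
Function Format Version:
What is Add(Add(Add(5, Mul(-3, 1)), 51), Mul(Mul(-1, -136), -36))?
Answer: -4843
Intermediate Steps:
Add(Add(Add(5, Mul(-3, 1)), 51), Mul(Mul(-1, -136), -36)) = Add(Add(Add(5, -3), 51), Mul(136, -36)) = Add(Add(2, 51), -4896) = Add(53, -4896) = -4843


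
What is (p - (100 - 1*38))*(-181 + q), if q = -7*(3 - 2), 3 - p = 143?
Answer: 37976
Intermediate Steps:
p = -140 (p = 3 - 1*143 = 3 - 143 = -140)
q = -7 (q = -7*1 = -7)
(p - (100 - 1*38))*(-181 + q) = (-140 - (100 - 1*38))*(-181 - 7) = (-140 - (100 - 38))*(-188) = (-140 - 1*62)*(-188) = (-140 - 62)*(-188) = -202*(-188) = 37976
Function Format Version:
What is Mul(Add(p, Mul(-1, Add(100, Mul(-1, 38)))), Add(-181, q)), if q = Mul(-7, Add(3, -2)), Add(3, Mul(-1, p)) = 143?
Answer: 37976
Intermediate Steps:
p = -140 (p = Add(3, Mul(-1, 143)) = Add(3, -143) = -140)
q = -7 (q = Mul(-7, 1) = -7)
Mul(Add(p, Mul(-1, Add(100, Mul(-1, 38)))), Add(-181, q)) = Mul(Add(-140, Mul(-1, Add(100, Mul(-1, 38)))), Add(-181, -7)) = Mul(Add(-140, Mul(-1, Add(100, -38))), -188) = Mul(Add(-140, Mul(-1, 62)), -188) = Mul(Add(-140, -62), -188) = Mul(-202, -188) = 37976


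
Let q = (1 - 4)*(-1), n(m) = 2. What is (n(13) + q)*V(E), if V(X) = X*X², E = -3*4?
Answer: -8640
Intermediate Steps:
E = -12
q = 3 (q = -3*(-1) = 3)
V(X) = X³
(n(13) + q)*V(E) = (2 + 3)*(-12)³ = 5*(-1728) = -8640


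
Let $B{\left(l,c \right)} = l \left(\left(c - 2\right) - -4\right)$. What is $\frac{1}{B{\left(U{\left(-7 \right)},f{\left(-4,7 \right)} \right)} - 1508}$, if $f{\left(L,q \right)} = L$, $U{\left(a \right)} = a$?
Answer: $- \frac{1}{1494} \approx -0.00066934$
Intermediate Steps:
$B{\left(l,c \right)} = l \left(2 + c\right)$ ($B{\left(l,c \right)} = l \left(\left(c - 2\right) + 4\right) = l \left(\left(-2 + c\right) + 4\right) = l \left(2 + c\right)$)
$\frac{1}{B{\left(U{\left(-7 \right)},f{\left(-4,7 \right)} \right)} - 1508} = \frac{1}{- 7 \left(2 - 4\right) - 1508} = \frac{1}{\left(-7\right) \left(-2\right) - 1508} = \frac{1}{14 - 1508} = \frac{1}{-1494} = - \frac{1}{1494}$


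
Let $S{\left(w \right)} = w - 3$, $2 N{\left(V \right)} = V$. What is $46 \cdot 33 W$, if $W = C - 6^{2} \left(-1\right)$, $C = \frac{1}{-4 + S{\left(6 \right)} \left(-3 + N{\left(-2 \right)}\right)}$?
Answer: $\frac{436425}{8} \approx 54553.0$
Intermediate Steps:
$N{\left(V \right)} = \frac{V}{2}$
$S{\left(w \right)} = -3 + w$ ($S{\left(w \right)} = w - 3 = -3 + w$)
$C = - \frac{1}{16}$ ($C = \frac{1}{-4 + \left(-3 + 6\right) \left(-3 + \frac{1}{2} \left(-2\right)\right)} = \frac{1}{-4 + 3 \left(-3 - 1\right)} = \frac{1}{-4 + 3 \left(-4\right)} = \frac{1}{-4 - 12} = \frac{1}{-16} = - \frac{1}{16} \approx -0.0625$)
$W = \frac{575}{16}$ ($W = - \frac{1}{16} - 6^{2} \left(-1\right) = - \frac{1}{16} - 36 \left(-1\right) = - \frac{1}{16} - -36 = - \frac{1}{16} + 36 = \frac{575}{16} \approx 35.938$)
$46 \cdot 33 W = 46 \cdot 33 \cdot \frac{575}{16} = 1518 \cdot \frac{575}{16} = \frac{436425}{8}$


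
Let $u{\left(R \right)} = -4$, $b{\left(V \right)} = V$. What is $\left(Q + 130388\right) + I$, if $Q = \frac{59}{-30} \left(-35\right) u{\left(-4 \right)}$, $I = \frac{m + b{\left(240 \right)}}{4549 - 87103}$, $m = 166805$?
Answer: $\frac{10741154039}{82554} \approx 1.3011 \cdot 10^{5}$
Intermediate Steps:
$I = - \frac{167045}{82554}$ ($I = \frac{166805 + 240}{4549 - 87103} = \frac{167045}{4549 - 87103} = \frac{167045}{-82554} = 167045 \left(- \frac{1}{82554}\right) = - \frac{167045}{82554} \approx -2.0235$)
$Q = - \frac{826}{3}$ ($Q = \frac{59}{-30} \left(-35\right) \left(-4\right) = 59 \left(- \frac{1}{30}\right) \left(-35\right) \left(-4\right) = \left(- \frac{59}{30}\right) \left(-35\right) \left(-4\right) = \frac{413}{6} \left(-4\right) = - \frac{826}{3} \approx -275.33$)
$\left(Q + 130388\right) + I = \left(- \frac{826}{3} + 130388\right) - \frac{167045}{82554} = \frac{390338}{3} - \frac{167045}{82554} = \frac{10741154039}{82554}$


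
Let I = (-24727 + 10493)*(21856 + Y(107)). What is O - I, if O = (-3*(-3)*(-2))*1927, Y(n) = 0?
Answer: 311063618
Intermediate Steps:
I = -311098304 (I = (-24727 + 10493)*(21856 + 0) = -14234*21856 = -311098304)
O = -34686 (O = (9*(-2))*1927 = -18*1927 = -34686)
O - I = -34686 - 1*(-311098304) = -34686 + 311098304 = 311063618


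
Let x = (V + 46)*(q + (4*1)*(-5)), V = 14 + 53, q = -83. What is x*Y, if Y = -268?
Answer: 3119252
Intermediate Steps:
V = 67
x = -11639 (x = (67 + 46)*(-83 + (4*1)*(-5)) = 113*(-83 + 4*(-5)) = 113*(-83 - 20) = 113*(-103) = -11639)
x*Y = -11639*(-268) = 3119252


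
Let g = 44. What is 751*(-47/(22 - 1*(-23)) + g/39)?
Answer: 36799/585 ≈ 62.904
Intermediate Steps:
751*(-47/(22 - 1*(-23)) + g/39) = 751*(-47/(22 - 1*(-23)) + 44/39) = 751*(-47/(22 + 23) + 44*(1/39)) = 751*(-47/45 + 44/39) = 751*(49/585) = 36799/585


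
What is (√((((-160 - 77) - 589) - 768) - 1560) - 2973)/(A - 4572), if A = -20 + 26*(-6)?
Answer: 2973/4748 - I*√3154/4748 ≈ 0.62616 - 0.011828*I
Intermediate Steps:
A = -176 (A = -20 - 156 = -176)
(√((((-160 - 77) - 589) - 768) - 1560) - 2973)/(A - 4572) = (√((((-160 - 77) - 589) - 768) - 1560) - 2973)/(-176 - 4572) = (√(((-237 - 589) - 768) - 1560) - 2973)/(-4748) = (√((-826 - 768) - 1560) - 2973)*(-1/4748) = (√(-1594 - 1560) - 2973)*(-1/4748) = (√(-3154) - 2973)*(-1/4748) = (I*√3154 - 2973)*(-1/4748) = (-2973 + I*√3154)*(-1/4748) = 2973/4748 - I*√3154/4748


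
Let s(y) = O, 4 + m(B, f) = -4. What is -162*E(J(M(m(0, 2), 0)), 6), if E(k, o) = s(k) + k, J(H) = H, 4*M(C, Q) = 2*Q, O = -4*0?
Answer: 0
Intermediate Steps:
m(B, f) = -8 (m(B, f) = -4 - 4 = -8)
O = 0
M(C, Q) = Q/2 (M(C, Q) = (2*Q)/4 = Q/2)
s(y) = 0
E(k, o) = k (E(k, o) = 0 + k = k)
-162*E(J(M(m(0, 2), 0)), 6) = -81*0 = -162*0 = 0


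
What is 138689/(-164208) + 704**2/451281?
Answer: 6265467173/24701316816 ≈ 0.25365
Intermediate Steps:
138689/(-164208) + 704**2/451281 = 138689*(-1/164208) + 495616*(1/451281) = -138689/164208 + 495616/451281 = 6265467173/24701316816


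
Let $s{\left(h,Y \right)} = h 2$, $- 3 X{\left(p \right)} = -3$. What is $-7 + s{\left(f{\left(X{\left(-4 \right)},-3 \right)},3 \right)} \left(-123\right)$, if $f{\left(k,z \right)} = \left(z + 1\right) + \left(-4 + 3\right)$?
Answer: $731$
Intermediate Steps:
$X{\left(p \right)} = 1$ ($X{\left(p \right)} = \left(- \frac{1}{3}\right) \left(-3\right) = 1$)
$f{\left(k,z \right)} = z$ ($f{\left(k,z \right)} = \left(1 + z\right) - 1 = z$)
$s{\left(h,Y \right)} = 2 h$
$-7 + s{\left(f{\left(X{\left(-4 \right)},-3 \right)},3 \right)} \left(-123\right) = -7 + 2 \left(-3\right) \left(-123\right) = -7 - -738 = -7 + 738 = 731$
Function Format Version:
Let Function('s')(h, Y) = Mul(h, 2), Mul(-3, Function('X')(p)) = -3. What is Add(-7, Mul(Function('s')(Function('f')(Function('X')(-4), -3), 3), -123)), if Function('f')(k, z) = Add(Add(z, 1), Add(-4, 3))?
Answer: 731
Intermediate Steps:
Function('X')(p) = 1 (Function('X')(p) = Mul(Rational(-1, 3), -3) = 1)
Function('f')(k, z) = z (Function('f')(k, z) = Add(Add(1, z), -1) = z)
Function('s')(h, Y) = Mul(2, h)
Add(-7, Mul(Function('s')(Function('f')(Function('X')(-4), -3), 3), -123)) = Add(-7, Mul(Mul(2, -3), -123)) = Add(-7, Mul(-6, -123)) = Add(-7, 738) = 731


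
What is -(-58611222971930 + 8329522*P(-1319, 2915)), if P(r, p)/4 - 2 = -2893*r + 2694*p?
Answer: -330173514411422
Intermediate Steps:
P(r, p) = 8 - 11572*r + 10776*p (P(r, p) = 8 + 4*(-2893*r + 2694*p) = 8 + (-11572*r + 10776*p) = 8 - 11572*r + 10776*p)
-(-58611222971930 + 8329522*P(-1319, 2915)) = -8329522/(1/(-7036565 + (8 - 11572*(-1319) + 10776*2915))) = -8329522/(1/(-7036565 + (8 + 15263468 + 31412040))) = -8329522/(1/(-7036565 + 46675516)) = -8329522/(1/39638951) = -8329522/1/39638951 = -8329522*39638951 = -330173514411422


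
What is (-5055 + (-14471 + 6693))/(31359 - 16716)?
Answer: -12833/14643 ≈ -0.87639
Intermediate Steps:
(-5055 + (-14471 + 6693))/(31359 - 16716) = (-5055 - 7778)/14643 = -12833*1/14643 = -12833/14643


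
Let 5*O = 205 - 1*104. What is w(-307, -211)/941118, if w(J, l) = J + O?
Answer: -239/784265 ≈ -0.00030474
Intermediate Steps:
O = 101/5 (O = (205 - 1*104)/5 = (205 - 104)/5 = (⅕)*101 = 101/5 ≈ 20.200)
w(J, l) = 101/5 + J (w(J, l) = J + 101/5 = 101/5 + J)
w(-307, -211)/941118 = (101/5 - 307)/941118 = -1434/5*1/941118 = -239/784265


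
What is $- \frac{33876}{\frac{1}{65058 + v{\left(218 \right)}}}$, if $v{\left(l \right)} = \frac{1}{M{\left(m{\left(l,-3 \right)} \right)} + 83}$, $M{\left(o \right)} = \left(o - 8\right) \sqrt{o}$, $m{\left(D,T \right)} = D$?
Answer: $- \frac{21172717340116380}{9606911} - \frac{7113960 \sqrt{218}}{9606911} \approx -2.2039 \cdot 10^{9}$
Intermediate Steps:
$M{\left(o \right)} = \sqrt{o} \left(-8 + o\right)$ ($M{\left(o \right)} = \left(-8 + o\right) \sqrt{o} = \sqrt{o} \left(-8 + o\right)$)
$v{\left(l \right)} = \frac{1}{83 + \sqrt{l} \left(-8 + l\right)}$ ($v{\left(l \right)} = \frac{1}{\sqrt{l} \left(-8 + l\right) + 83} = \frac{1}{83 + \sqrt{l} \left(-8 + l\right)}$)
$- \frac{33876}{\frac{1}{65058 + v{\left(218 \right)}}} = - \frac{33876}{\frac{1}{65058 + \frac{1}{83 + \sqrt{218} \left(-8 + 218\right)}}} = - \frac{33876}{\frac{1}{65058 + \frac{1}{83 + \sqrt{218} \cdot 210}}} = - \frac{33876}{\frac{1}{65058 + \frac{1}{83 + 210 \sqrt{218}}}} = - 33876 \left(65058 + \frac{1}{83 + 210 \sqrt{218}}\right) = -2203904808 - \frac{33876}{83 + 210 \sqrt{218}}$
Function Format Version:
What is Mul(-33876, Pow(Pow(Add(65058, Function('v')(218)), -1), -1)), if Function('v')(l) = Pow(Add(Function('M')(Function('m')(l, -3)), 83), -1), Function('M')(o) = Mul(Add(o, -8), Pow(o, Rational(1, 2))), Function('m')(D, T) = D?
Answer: Add(Rational(-21172717340116380, 9606911), Mul(Rational(-7113960, 9606911), Pow(218, Rational(1, 2)))) ≈ -2.2039e+9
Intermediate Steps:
Function('M')(o) = Mul(Pow(o, Rational(1, 2)), Add(-8, o)) (Function('M')(o) = Mul(Add(-8, o), Pow(o, Rational(1, 2))) = Mul(Pow(o, Rational(1, 2)), Add(-8, o)))
Function('v')(l) = Pow(Add(83, Mul(Pow(l, Rational(1, 2)), Add(-8, l))), -1) (Function('v')(l) = Pow(Add(Mul(Pow(l, Rational(1, 2)), Add(-8, l)), 83), -1) = Pow(Add(83, Mul(Pow(l, Rational(1, 2)), Add(-8, l))), -1))
Mul(-33876, Pow(Pow(Add(65058, Function('v')(218)), -1), -1)) = Mul(-33876, Pow(Pow(Add(65058, Pow(Add(83, Mul(Pow(218, Rational(1, 2)), Add(-8, 218))), -1)), -1), -1)) = Mul(-33876, Pow(Pow(Add(65058, Pow(Add(83, Mul(Pow(218, Rational(1, 2)), 210)), -1)), -1), -1)) = Mul(-33876, Pow(Pow(Add(65058, Pow(Add(83, Mul(210, Pow(218, Rational(1, 2)))), -1)), -1), -1)) = Mul(-33876, Add(65058, Pow(Add(83, Mul(210, Pow(218, Rational(1, 2)))), -1))) = Add(-2203904808, Mul(-33876, Pow(Add(83, Mul(210, Pow(218, Rational(1, 2)))), -1)))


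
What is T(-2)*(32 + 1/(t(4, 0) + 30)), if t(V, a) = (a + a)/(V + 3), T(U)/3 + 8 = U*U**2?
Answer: -7688/5 ≈ -1537.6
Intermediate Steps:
T(U) = -24 + 3*U**3 (T(U) = -24 + 3*(U*U**2) = -24 + 3*U**3)
t(V, a) = 2*a/(3 + V) (t(V, a) = (2*a)/(3 + V) = 2*a/(3 + V))
T(-2)*(32 + 1/(t(4, 0) + 30)) = (-24 + 3*(-2)**3)*(32 + 1/(2*0/(3 + 4) + 30)) = (-24 + 3*(-8))*(32 + 1/(2*0/7 + 30)) = (-24 - 24)*(32 + 1/(2*0*(1/7) + 30)) = -48*(32 + 1/(0 + 30)) = -48*(32 + 1/30) = -48*961/30 = -7688/5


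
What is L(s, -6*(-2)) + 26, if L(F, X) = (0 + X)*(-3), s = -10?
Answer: -10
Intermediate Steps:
L(F, X) = -3*X (L(F, X) = X*(-3) = -3*X)
L(s, -6*(-2)) + 26 = -(-18)*(-2) + 26 = -3*12 + 26 = -36 + 26 = -10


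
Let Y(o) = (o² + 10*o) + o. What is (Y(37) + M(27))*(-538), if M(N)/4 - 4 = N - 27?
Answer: -964096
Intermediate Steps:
M(N) = -92 + 4*N (M(N) = 16 + 4*(N - 27) = 16 + 4*(-27 + N) = 16 + (-108 + 4*N) = -92 + 4*N)
Y(o) = o² + 11*o
(Y(37) + M(27))*(-538) = (37*(11 + 37) + (-92 + 4*27))*(-538) = (37*48 + (-92 + 108))*(-538) = (1776 + 16)*(-538) = 1792*(-538) = -964096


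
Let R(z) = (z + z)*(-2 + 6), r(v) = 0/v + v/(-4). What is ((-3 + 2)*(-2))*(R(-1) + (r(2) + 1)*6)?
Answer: -10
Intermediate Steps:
r(v) = -v/4 (r(v) = 0 + v*(-1/4) = 0 - v/4 = -v/4)
R(z) = 8*z (R(z) = (2*z)*4 = 8*z)
((-3 + 2)*(-2))*(R(-1) + (r(2) + 1)*6) = ((-3 + 2)*(-2))*(8*(-1) + (-1/4*2 + 1)*6) = (-1*(-2))*(-8 + (-1/2 + 1)*6) = 2*(-8 + (1/2)*6) = 2*(-8 + 3) = 2*(-5) = -10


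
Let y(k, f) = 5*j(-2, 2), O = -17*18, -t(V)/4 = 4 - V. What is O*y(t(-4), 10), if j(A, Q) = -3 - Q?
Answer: 7650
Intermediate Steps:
t(V) = -16 + 4*V (t(V) = -4*(4 - V) = -16 + 4*V)
O = -306
y(k, f) = -25 (y(k, f) = 5*(-3 - 1*2) = 5*(-3 - 2) = 5*(-5) = -25)
O*y(t(-4), 10) = -306*(-25) = 7650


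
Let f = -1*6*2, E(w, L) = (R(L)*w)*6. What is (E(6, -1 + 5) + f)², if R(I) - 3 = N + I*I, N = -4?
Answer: 278784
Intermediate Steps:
R(I) = -1 + I² (R(I) = 3 + (-4 + I*I) = 3 + (-4 + I²) = -1 + I²)
E(w, L) = 6*w*(-1 + L²) (E(w, L) = ((-1 + L²)*w)*6 = (w*(-1 + L²))*6 = 6*w*(-1 + L²))
f = -12 (f = -6*2 = -12)
(E(6, -1 + 5) + f)² = (6*6*(-1 + (-1 + 5)²) - 12)² = (6*6*(-1 + 4²) - 12)² = (6*6*(-1 + 16) - 12)² = (6*6*15 - 12)² = (540 - 12)² = 528² = 278784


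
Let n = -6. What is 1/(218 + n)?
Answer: 1/212 ≈ 0.0047170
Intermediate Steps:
1/(218 + n) = 1/(218 - 6) = 1/212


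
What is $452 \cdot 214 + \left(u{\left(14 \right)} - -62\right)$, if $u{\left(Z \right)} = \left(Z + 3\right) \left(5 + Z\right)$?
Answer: $97113$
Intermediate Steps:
$u{\left(Z \right)} = \left(3 + Z\right) \left(5 + Z\right)$
$452 \cdot 214 + \left(u{\left(14 \right)} - -62\right) = 452 \cdot 214 + \left(\left(15 + 14^{2} + 8 \cdot 14\right) - -62\right) = 96728 + \left(\left(15 + 196 + 112\right) + 62\right) = 96728 + \left(323 + 62\right) = 96728 + 385 = 97113$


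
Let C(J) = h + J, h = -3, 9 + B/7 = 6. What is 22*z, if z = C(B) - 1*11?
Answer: -770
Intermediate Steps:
B = -21 (B = -63 + 7*6 = -63 + 42 = -21)
C(J) = -3 + J
z = -35 (z = (-3 - 21) - 1*11 = -24 - 11 = -35)
22*z = 22*(-35) = -770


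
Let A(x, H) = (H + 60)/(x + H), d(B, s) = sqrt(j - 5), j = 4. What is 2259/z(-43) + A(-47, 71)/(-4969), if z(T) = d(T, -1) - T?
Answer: 5791963861/110311800 - 2259*I/1850 ≈ 52.505 - 1.2211*I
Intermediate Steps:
d(B, s) = I (d(B, s) = sqrt(4 - 5) = sqrt(-1) = I)
A(x, H) = (60 + H)/(H + x)
z(T) = I - T
2259/z(-43) + A(-47, 71)/(-4969) = 2259/(I - 1*(-43)) + ((60 + 71)/(71 - 47))/(-4969) = 2259/(I + 43) + (131/24)*(-1/4969) = 2259/(43 + I) + ((1/24)*131)*(-1/4969) = 2259*((43 - I)/1850) + (131/24)*(-1/4969) = 2259*(43 - I)/1850 - 131/119256 = -131/119256 + 2259*(43 - I)/1850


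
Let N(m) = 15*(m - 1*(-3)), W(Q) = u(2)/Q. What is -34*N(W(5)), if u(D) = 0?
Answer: -1530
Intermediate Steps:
W(Q) = 0 (W(Q) = 0/Q = 0)
N(m) = 45 + 15*m (N(m) = 15*(m + 3) = 15*(3 + m) = 45 + 15*m)
-34*N(W(5)) = -34*(45 + 15*0) = -34*(45 + 0) = -34*45 = -1530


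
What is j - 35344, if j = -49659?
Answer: -85003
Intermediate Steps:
j - 35344 = -49659 - 35344 = -85003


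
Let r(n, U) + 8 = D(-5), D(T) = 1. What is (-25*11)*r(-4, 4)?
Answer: 1925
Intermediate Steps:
r(n, U) = -7 (r(n, U) = -8 + 1 = -7)
(-25*11)*r(-4, 4) = -25*11*(-7) = -275*(-7) = 1925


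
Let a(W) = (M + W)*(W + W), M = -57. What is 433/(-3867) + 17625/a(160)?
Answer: 10776839/25491264 ≈ 0.42277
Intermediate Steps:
a(W) = 2*W*(-57 + W) (a(W) = (-57 + W)*(W + W) = (-57 + W)*(2*W) = 2*W*(-57 + W))
433/(-3867) + 17625/a(160) = 433/(-3867) + 17625/((2*160*(-57 + 160))) = 433*(-1/3867) + 17625/((2*160*103)) = -433/3867 + 17625/32960 = -433/3867 + 17625*(1/32960) = -433/3867 + 3525/6592 = 10776839/25491264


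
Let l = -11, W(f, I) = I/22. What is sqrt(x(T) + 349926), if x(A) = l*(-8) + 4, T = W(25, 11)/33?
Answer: sqrt(350018) ≈ 591.62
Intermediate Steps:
W(f, I) = I/22 (W(f, I) = I*(1/22) = I/22)
T = 1/66 (T = ((1/22)*11)/33 = (1/2)*(1/33) = 1/66 ≈ 0.015152)
x(A) = 92 (x(A) = -11*(-8) + 4 = 88 + 4 = 92)
sqrt(x(T) + 349926) = sqrt(92 + 349926) = sqrt(350018)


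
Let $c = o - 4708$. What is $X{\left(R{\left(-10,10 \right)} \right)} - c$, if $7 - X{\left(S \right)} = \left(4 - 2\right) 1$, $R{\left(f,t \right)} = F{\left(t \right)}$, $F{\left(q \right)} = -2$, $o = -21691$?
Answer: $26404$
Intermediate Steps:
$c = -26399$ ($c = -21691 - 4708 = -26399$)
$R{\left(f,t \right)} = -2$
$X{\left(S \right)} = 5$ ($X{\left(S \right)} = 7 - \left(4 - 2\right) 1 = 7 - 2 \cdot 1 = 7 - 2 = 5$)
$X{\left(R{\left(-10,10 \right)} \right)} - c = 5 - -26399 = 5 + 26399 = 26404$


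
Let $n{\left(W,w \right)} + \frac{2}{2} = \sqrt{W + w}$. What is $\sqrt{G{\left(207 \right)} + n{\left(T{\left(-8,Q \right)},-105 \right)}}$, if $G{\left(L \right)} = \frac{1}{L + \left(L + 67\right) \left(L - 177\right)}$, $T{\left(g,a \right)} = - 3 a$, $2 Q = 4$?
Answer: $\frac{\sqrt{-25278 + 25281 i \sqrt{111}}}{159} \approx 2.189 + 2.4065 i$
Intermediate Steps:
$Q = 2$ ($Q = \frac{1}{2} \cdot 4 = 2$)
$n{\left(W,w \right)} = -1 + \sqrt{W + w}$
$G{\left(L \right)} = \frac{1}{L + \left(-177 + L\right) \left(67 + L\right)}$ ($G{\left(L \right)} = \frac{1}{L + \left(67 + L\right) \left(-177 + L\right)} = \frac{1}{L + \left(-177 + L\right) \left(67 + L\right)}$)
$\sqrt{G{\left(207 \right)} + n{\left(T{\left(-8,Q \right)},-105 \right)}} = \sqrt{\frac{1}{-11859 + 207^{2} - 22563} - \left(1 - \sqrt{\left(-3\right) 2 - 105}\right)} = \sqrt{\frac{1}{-11859 + 42849 - 22563} - \left(1 - \sqrt{-6 - 105}\right)} = \sqrt{\frac{1}{8427} - \left(1 - \sqrt{-111}\right)} = \sqrt{\frac{1}{8427} - \left(1 - i \sqrt{111}\right)} = \sqrt{- \frac{8426}{8427} + i \sqrt{111}}$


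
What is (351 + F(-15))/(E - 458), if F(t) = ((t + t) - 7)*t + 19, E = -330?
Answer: -925/788 ≈ -1.1739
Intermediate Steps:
F(t) = 19 + t*(-7 + 2*t) (F(t) = (2*t - 7)*t + 19 = (-7 + 2*t)*t + 19 = t*(-7 + 2*t) + 19 = 19 + t*(-7 + 2*t))
(351 + F(-15))/(E - 458) = (351 + (19 - 7*(-15) + 2*(-15)**2))/(-330 - 458) = (351 + (19 + 105 + 2*225))/(-788) = (351 + (19 + 105 + 450))*(-1/788) = (351 + 574)*(-1/788) = 925*(-1/788) = -925/788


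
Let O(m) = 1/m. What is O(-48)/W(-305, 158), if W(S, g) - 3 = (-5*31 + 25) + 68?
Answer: 1/2832 ≈ 0.00035311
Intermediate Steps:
W(S, g) = -59 (W(S, g) = 3 + ((-5*31 + 25) + 68) = 3 + ((-155 + 25) + 68) = 3 + (-130 + 68) = 3 - 62 = -59)
O(-48)/W(-305, 158) = 1/(-48*(-59)) = -1/48*(-1/59) = 1/2832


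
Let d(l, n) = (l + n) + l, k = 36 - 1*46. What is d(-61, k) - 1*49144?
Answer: -49276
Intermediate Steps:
k = -10 (k = 36 - 46 = -10)
d(l, n) = n + 2*l
d(-61, k) - 1*49144 = (-10 + 2*(-61)) - 1*49144 = (-10 - 122) - 49144 = -132 - 49144 = -49276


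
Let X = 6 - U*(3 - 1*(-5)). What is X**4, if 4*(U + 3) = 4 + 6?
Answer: 10000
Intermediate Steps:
U = -1/2 (U = -3 + (4 + 6)/4 = -3 + (1/4)*10 = -3 + 5/2 = -1/2 ≈ -0.50000)
X = 10 (X = 6 - (-1)*(3 - 1*(-5))/2 = 6 - (-1)*(3 + 5)/2 = 6 - (-1)*8/2 = 6 - 1*(-4) = 6 + 4 = 10)
X**4 = 10**4 = 10000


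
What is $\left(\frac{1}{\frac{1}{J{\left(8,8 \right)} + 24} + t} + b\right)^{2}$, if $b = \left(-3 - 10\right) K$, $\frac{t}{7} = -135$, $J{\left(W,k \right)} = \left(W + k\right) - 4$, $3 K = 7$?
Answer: $\frac{9584206730569}{10415631249} \approx 920.18$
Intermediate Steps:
$K = \frac{7}{3}$ ($K = \frac{1}{3} \cdot 7 = \frac{7}{3} \approx 2.3333$)
$J{\left(W,k \right)} = -4 + W + k$
$t = -945$ ($t = 7 \left(-135\right) = -945$)
$b = - \frac{91}{3}$ ($b = \left(-3 - 10\right) \frac{7}{3} = \left(-13\right) \frac{7}{3} = - \frac{91}{3} \approx -30.333$)
$\left(\frac{1}{\frac{1}{J{\left(8,8 \right)} + 24} + t} + b\right)^{2} = \left(\frac{1}{\frac{1}{\left(-4 + 8 + 8\right) + 24} - 945} - \frac{91}{3}\right)^{2} = \left(\frac{1}{\frac{1}{12 + 24} - 945} - \frac{91}{3}\right)^{2} = \left(\frac{1}{\frac{1}{36} - 945} - \frac{91}{3}\right)^{2} = \left(\frac{1}{- \frac{34019}{36}} - \frac{91}{3}\right)^{2} = \left(- \frac{36}{34019} - \frac{91}{3}\right)^{2} = \left(- \frac{3095837}{102057}\right)^{2} = \frac{9584206730569}{10415631249}$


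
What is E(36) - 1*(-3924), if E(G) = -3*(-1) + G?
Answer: 3963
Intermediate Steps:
E(G) = 3 + G
E(36) - 1*(-3924) = (3 + 36) - 1*(-3924) = 39 + 3924 = 3963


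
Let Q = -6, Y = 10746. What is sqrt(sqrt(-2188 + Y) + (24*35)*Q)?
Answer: sqrt(-5040 + sqrt(8558)) ≈ 70.338*I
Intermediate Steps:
sqrt(sqrt(-2188 + Y) + (24*35)*Q) = sqrt(sqrt(-2188 + 10746) + (24*35)*(-6)) = sqrt(sqrt(8558) + 840*(-6)) = sqrt(sqrt(8558) - 5040) = sqrt(-5040 + sqrt(8558))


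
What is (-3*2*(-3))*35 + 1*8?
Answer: 638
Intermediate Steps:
(-3*2*(-3))*35 + 1*8 = -6*(-3)*35 + 8 = 18*35 + 8 = 630 + 8 = 638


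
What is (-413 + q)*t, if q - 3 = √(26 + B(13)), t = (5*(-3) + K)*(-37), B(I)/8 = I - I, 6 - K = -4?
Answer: -75850 + 185*√26 ≈ -74907.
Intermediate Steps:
K = 10 (K = 6 - 1*(-4) = 6 + 4 = 10)
B(I) = 0 (B(I) = 8*(I - I) = 8*0 = 0)
t = 185 (t = (5*(-3) + 10)*(-37) = (-15 + 10)*(-37) = -5*(-37) = 185)
q = 3 + √26 (q = 3 + √(26 + 0) = 3 + √26 ≈ 8.0990)
(-413 + q)*t = (-413 + (3 + √26))*185 = (-410 + √26)*185 = -75850 + 185*√26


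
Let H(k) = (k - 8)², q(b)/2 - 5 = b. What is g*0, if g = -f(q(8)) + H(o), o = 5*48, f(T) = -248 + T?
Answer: 0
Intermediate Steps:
q(b) = 10 + 2*b
o = 240
H(k) = (-8 + k)²
g = 54046 (g = -(-248 + (10 + 2*8)) + (-8 + 240)² = -(-248 + (10 + 16)) + 232² = -(-248 + 26) + 53824 = -1*(-222) + 53824 = 222 + 53824 = 54046)
g*0 = 54046*0 = 0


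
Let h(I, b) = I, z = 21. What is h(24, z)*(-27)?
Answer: -648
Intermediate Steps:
h(24, z)*(-27) = 24*(-27) = -648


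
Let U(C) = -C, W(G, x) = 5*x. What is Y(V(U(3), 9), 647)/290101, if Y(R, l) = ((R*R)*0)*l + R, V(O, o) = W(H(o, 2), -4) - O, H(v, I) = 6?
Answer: -17/290101 ≈ -5.8600e-5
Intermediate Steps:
V(O, o) = -20 - O (V(O, o) = 5*(-4) - O = -20 - O)
Y(R, l) = R (Y(R, l) = (R²*0)*l + R = 0*l + R = 0 + R = R)
Y(V(U(3), 9), 647)/290101 = (-20 - (-1)*3)/290101 = (-20 - 1*(-3))*(1/290101) = (-20 + 3)*(1/290101) = -17*1/290101 = -17/290101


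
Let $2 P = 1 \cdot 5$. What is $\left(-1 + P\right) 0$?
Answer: $0$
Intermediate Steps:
$P = \frac{5}{2}$ ($P = \frac{1 \cdot 5}{2} = \frac{1}{2} \cdot 5 = \frac{5}{2} \approx 2.5$)
$\left(-1 + P\right) 0 = \left(-1 + \frac{5}{2}\right) 0 = \frac{3}{2} \cdot 0 = 0$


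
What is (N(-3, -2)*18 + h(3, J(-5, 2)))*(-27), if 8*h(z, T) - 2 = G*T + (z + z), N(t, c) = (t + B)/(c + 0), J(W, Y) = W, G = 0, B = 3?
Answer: -27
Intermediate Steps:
N(t, c) = (3 + t)/c (N(t, c) = (t + 3)/(c + 0) = (3 + t)/c)
h(z, T) = 1/4 + z/4 (h(z, T) = 1/4 + (0*T + (z + z))/8 = 1/4 + (0 + 2*z)/8 = 1/4 + (2*z)/8 = 1/4 + z/4)
(N(-3, -2)*18 + h(3, J(-5, 2)))*(-27) = (((3 - 3)/(-2))*18 + (1/4 + (1/4)*3))*(-27) = (-1/2*0*18 + (1/4 + 3/4))*(-27) = (0*18 + 1)*(-27) = (0 + 1)*(-27) = 1*(-27) = -27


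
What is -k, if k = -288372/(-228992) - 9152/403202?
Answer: -14272054045/11541254048 ≈ -1.2366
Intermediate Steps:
k = 14272054045/11541254048 (k = -288372*(-1/228992) - 9152*1/403202 = 72093/57248 - 4576/201601 = 14272054045/11541254048 ≈ 1.2366)
-k = -1*14272054045/11541254048 = -14272054045/11541254048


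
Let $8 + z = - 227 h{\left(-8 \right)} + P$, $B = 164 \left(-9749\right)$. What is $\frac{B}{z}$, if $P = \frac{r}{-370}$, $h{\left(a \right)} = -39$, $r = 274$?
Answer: $- \frac{73946165}{409047} \approx -180.78$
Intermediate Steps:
$P = - \frac{137}{185}$ ($P = \frac{274}{-370} = 274 \left(- \frac{1}{370}\right) = - \frac{137}{185} \approx -0.74054$)
$B = -1598836$
$z = \frac{1636188}{185}$ ($z = -8 - - \frac{1637668}{185} = -8 + \left(8853 - \frac{137}{185}\right) = -8 + \frac{1637668}{185} = \frac{1636188}{185} \approx 8844.3$)
$\frac{B}{z} = - \frac{1598836}{\frac{1636188}{185}} = \left(-1598836\right) \frac{185}{1636188} = - \frac{73946165}{409047}$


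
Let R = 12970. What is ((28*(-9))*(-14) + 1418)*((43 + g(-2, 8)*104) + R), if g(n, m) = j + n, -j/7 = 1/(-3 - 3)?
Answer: 191800934/3 ≈ 6.3934e+7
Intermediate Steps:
j = 7/6 (j = -7/(-3 - 3) = -7/(-6) = -7*(-⅙) = 7/6 ≈ 1.1667)
g(n, m) = 7/6 + n
((28*(-9))*(-14) + 1418)*((43 + g(-2, 8)*104) + R) = ((28*(-9))*(-14) + 1418)*((43 + (7/6 - 2)*104) + 12970) = (-252*(-14) + 1418)*((43 - ⅚*104) + 12970) = (3528 + 1418)*((43 - 260/3) + 12970) = 4946*(-131/3 + 12970) = 4946*(38779/3) = 191800934/3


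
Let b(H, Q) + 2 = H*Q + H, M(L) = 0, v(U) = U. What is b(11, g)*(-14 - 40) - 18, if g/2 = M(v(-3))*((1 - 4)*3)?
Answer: -504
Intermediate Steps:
g = 0 (g = 2*(0*((1 - 4)*3)) = 2*(0*(-3*3)) = 2*(0*(-9)) = 2*0 = 0)
b(H, Q) = -2 + H + H*Q (b(H, Q) = -2 + (H*Q + H) = -2 + (H + H*Q) = -2 + H + H*Q)
b(11, g)*(-14 - 40) - 18 = (-2 + 11 + 11*0)*(-14 - 40) - 18 = (-2 + 11 + 0)*(-54) - 18 = 9*(-54) - 18 = -486 - 18 = -504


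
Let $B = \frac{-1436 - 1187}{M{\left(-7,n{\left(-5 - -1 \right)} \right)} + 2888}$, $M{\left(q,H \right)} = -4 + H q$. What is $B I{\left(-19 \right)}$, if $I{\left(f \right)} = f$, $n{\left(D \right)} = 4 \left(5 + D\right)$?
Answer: $\frac{49837}{2856} \approx 17.45$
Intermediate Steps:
$n{\left(D \right)} = 20 + 4 D$
$B = - \frac{2623}{2856}$ ($B = \frac{-1436 - 1187}{\left(-4 + \left(20 + 4 \left(-5 - -1\right)\right) \left(-7\right)\right) + 2888} = - \frac{2623}{\left(-4 + \left(20 + 4 \left(-5 + 1\right)\right) \left(-7\right)\right) + 2888} = - \frac{2623}{\left(-4 + \left(20 + 4 \left(-4\right)\right) \left(-7\right)\right) + 2888} = - \frac{2623}{\left(-4 + \left(20 - 16\right) \left(-7\right)\right) + 2888} = - \frac{2623}{\left(-4 + 4 \left(-7\right)\right) + 2888} = - \frac{2623}{\left(-4 - 28\right) + 2888} = - \frac{2623}{-32 + 2888} = - \frac{2623}{2856} \approx -0.91842$)
$B I{\left(-19 \right)} = \left(- \frac{2623}{2856}\right) \left(-19\right) = \frac{49837}{2856}$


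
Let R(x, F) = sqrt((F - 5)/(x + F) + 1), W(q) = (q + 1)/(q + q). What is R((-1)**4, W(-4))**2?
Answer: -26/11 ≈ -2.3636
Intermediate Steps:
W(q) = (1 + q)/(2*q) (W(q) = (1 + q)/((2*q)) = (1 + q)*(1/(2*q)) = (1 + q)/(2*q))
R(x, F) = sqrt(1 + (-5 + F)/(F + x)) (R(x, F) = sqrt((-5 + F)/(F + x) + 1) = sqrt(1 + (-5 + F)/(F + x)))
R((-1)**4, W(-4))**2 = (sqrt((-5 + (-1)**4 + 2*((1/2)*(1 - 4)/(-4)))/((1/2)*(1 - 4)/(-4) + (-1)**4)))**2 = (sqrt((-5 + 1 + 2*((1/2)*(-1/4)*(-3)))/((1/2)*(-1/4)*(-3) + 1)))**2 = (sqrt((-5 + 1 + 2*(3/8))/(3/8 + 1)))**2 = (sqrt((-5 + 1 + 3/4)/(11/8)))**2 = (sqrt((8/11)*(-13/4)))**2 = (sqrt(-26/11))**2 = (I*sqrt(286)/11)**2 = -26/11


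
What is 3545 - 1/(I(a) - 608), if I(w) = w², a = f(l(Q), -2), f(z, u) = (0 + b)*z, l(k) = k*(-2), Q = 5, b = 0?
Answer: 2155361/608 ≈ 3545.0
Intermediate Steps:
l(k) = -2*k
f(z, u) = 0 (f(z, u) = (0 + 0)*z = 0*z = 0)
a = 0
3545 - 1/(I(a) - 608) = 3545 - 1/(0² - 608) = 3545 - 1/(0 - 608) = 3545 - 1/(-608) = 3545 - 1*(-1/608) = 3545 + 1/608 = 2155361/608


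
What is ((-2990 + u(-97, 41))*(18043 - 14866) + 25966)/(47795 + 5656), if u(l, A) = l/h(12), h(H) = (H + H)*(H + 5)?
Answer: -1288466627/7269336 ≈ -177.25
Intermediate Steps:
h(H) = 2*H*(5 + H) (h(H) = (2*H)*(5 + H) = 2*H*(5 + H))
u(l, A) = l/408 (u(l, A) = l/((2*12*(5 + 12))) = l/((2*12*17)) = l/408)
((-2990 + u(-97, 41))*(18043 - 14866) + 25966)/(47795 + 5656) = ((-2990 + (1/408)*(-97))*(18043 - 14866) + 25966)/(47795 + 5656) = ((-2990 - 97/408)*3177 + 25966)/53451 = (-1220017/408*3177 + 25966)*(1/53451) = (-1291998003/136 + 25966)*(1/53451) = -1288466627/136*1/53451 = -1288466627/7269336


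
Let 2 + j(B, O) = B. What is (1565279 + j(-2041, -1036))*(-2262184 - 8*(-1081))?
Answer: -3522808602496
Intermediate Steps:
j(B, O) = -2 + B
(1565279 + j(-2041, -1036))*(-2262184 - 8*(-1081)) = (1565279 + (-2 - 2041))*(-2262184 - 8*(-1081)) = (1565279 - 2043)*(-2262184 + 8648) = 1563236*(-2253536) = -3522808602496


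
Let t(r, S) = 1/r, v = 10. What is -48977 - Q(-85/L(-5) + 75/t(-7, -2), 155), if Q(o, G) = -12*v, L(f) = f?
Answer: -48857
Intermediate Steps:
Q(o, G) = -120 (Q(o, G) = -12*10 = -120)
-48977 - Q(-85/L(-5) + 75/t(-7, -2), 155) = -48977 - 1*(-120) = -48977 + 120 = -48857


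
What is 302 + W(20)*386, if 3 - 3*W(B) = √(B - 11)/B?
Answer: 6687/10 ≈ 668.70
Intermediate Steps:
W(B) = 1 - √(-11 + B)/(3*B) (W(B) = 1 - √(B - 11)/(3*B) = 1 - √(-11 + B)/(3*B))
302 + W(20)*386 = 302 + ((20 - √(-11 + 20)/3)/20)*386 = 302 + ((20 - √9/3)/20)*386 = 302 + ((20 - ⅓*3)/20)*386 = 302 + ((20 - 1)/20)*386 = 302 + ((1/20)*19)*386 = 302 + (19/20)*386 = 302 + 3667/10 = 6687/10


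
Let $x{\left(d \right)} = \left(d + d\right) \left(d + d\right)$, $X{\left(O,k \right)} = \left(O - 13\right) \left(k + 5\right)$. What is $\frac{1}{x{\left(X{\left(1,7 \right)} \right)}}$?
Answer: $\frac{1}{82944} \approx 1.2056 \cdot 10^{-5}$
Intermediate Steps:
$X{\left(O,k \right)} = \left(-13 + O\right) \left(5 + k\right)$
$x{\left(d \right)} = 4 d^{2}$ ($x{\left(d \right)} = 2 d 2 d = 4 d^{2}$)
$\frac{1}{x{\left(X{\left(1,7 \right)} \right)}} = \frac{1}{4 \left(-65 - 91 + 5 \cdot 1 + 1 \cdot 7\right)^{2}} = \frac{1}{4 \left(-65 - 91 + 5 + 7\right)^{2}} = \frac{1}{4 \left(-144\right)^{2}} = \frac{1}{4 \cdot 20736} = \frac{1}{82944}$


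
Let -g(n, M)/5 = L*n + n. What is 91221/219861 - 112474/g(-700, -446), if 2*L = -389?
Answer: 534000422/919141125 ≈ 0.58098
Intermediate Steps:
L = -389/2 (L = (½)*(-389) = -389/2 ≈ -194.50)
g(n, M) = 1935*n/2 (g(n, M) = -5*(-389*n/2 + n) = -(-1935)*n/2 = 1935*n/2)
91221/219861 - 112474/g(-700, -446) = 91221/219861 - 112474/((1935/2)*(-700)) = 91221*(1/219861) - 112474/(-677250) = 30407/73287 - 112474*(-1/677250) = 30407/73287 + 56237/338625 = 534000422/919141125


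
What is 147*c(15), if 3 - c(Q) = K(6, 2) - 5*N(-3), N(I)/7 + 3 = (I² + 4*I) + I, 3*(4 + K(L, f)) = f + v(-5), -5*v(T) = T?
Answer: -45423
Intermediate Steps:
v(T) = -T/5
K(L, f) = -11/3 + f/3 (K(L, f) = -4 + (f - ⅕*(-5))/3 = -4 + (f + 1)/3 = -4 + (1 + f)/3 = -4 + (⅓ + f/3) = -11/3 + f/3)
N(I) = -21 + 7*I² + 35*I (N(I) = -21 + 7*((I² + 4*I) + I) = -21 + 7*(I² + 5*I) = -21 + (7*I² + 35*I) = -21 + 7*I² + 35*I)
c(Q) = -309 (c(Q) = 3 - ((-11/3 + (⅓)*2) - 5*(-21 + 7*(-3)² + 35*(-3))) = 3 - ((-11/3 + ⅔) - 5*(-21 + 7*9 - 105)) = 3 - (-3 - 5*(-21 + 63 - 105)) = 3 - (-3 - 5*(-63)) = 3 - (-3 + 315) = 3 - 1*312 = 3 - 312 = -309)
147*c(15) = 147*(-309) = -45423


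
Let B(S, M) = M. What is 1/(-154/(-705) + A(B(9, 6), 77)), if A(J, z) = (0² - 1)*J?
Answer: -705/4076 ≈ -0.17296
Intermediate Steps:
A(J, z) = -J (A(J, z) = (0 - 1)*J = -J)
1/(-154/(-705) + A(B(9, 6), 77)) = 1/(-154/(-705) - 1*6) = 1/(-154*(-1/705) - 6) = 1/(154/705 - 6) = 1/(-4076/705) = -705/4076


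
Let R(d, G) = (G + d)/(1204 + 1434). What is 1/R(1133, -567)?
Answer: 1319/283 ≈ 4.6608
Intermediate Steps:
R(d, G) = G/2638 + d/2638 (R(d, G) = (G + d)/2638 = (G + d)*(1/2638) = G/2638 + d/2638)
1/R(1133, -567) = 1/((1/2638)*(-567) + (1/2638)*1133) = 1/(-567/2638 + 1133/2638) = 1/(283/1319) = 1319/283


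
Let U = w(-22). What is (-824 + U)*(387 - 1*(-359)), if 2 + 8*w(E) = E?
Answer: -616942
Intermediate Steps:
w(E) = -¼ + E/8
U = -3 (U = -¼ + (⅛)*(-22) = -¼ - 11/4 = -3)
(-824 + U)*(387 - 1*(-359)) = (-824 - 3)*(387 - 1*(-359)) = -827*(387 + 359) = -827*746 = -616942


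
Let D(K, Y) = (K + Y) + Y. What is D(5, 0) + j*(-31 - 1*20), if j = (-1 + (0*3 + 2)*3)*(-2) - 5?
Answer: 770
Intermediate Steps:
D(K, Y) = K + 2*Y
j = -15 (j = (-1 + (0 + 2)*3)*(-2) - 5 = (-1 + 2*3)*(-2) - 5 = (-1 + 6)*(-2) - 5 = 5*(-2) - 5 = -10 - 5 = -15)
D(5, 0) + j*(-31 - 1*20) = (5 + 2*0) - 15*(-31 - 1*20) = (5 + 0) - 15*(-31 - 20) = 5 - 15*(-51) = 5 + 765 = 770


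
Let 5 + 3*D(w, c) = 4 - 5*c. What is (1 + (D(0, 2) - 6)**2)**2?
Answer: 722500/81 ≈ 8919.8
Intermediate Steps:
D(w, c) = -1/3 - 5*c/3 (D(w, c) = -5/3 + (4 - 5*c)/3 = -5/3 + (4/3 - 5*c/3) = -1/3 - 5*c/3)
(1 + (D(0, 2) - 6)**2)**2 = (1 + ((-1/3 - 5/3*2) - 6)**2)**2 = (1 + ((-1/3 - 10/3) - 6)**2)**2 = (1 + (-11/3 - 6)**2)**2 = (1 + (-29/3)**2)**2 = (1 + 841/9)**2 = (850/9)**2 = 722500/81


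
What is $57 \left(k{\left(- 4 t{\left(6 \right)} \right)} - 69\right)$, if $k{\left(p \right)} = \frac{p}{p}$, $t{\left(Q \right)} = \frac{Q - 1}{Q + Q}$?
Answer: $-3876$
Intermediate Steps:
$t{\left(Q \right)} = \frac{-1 + Q}{2 Q}$
$k{\left(p \right)} = 1$
$57 \left(k{\left(- 4 t{\left(6 \right)} \right)} - 69\right) = 57 \left(1 - 69\right) = 57 \left(-68\right) = -3876$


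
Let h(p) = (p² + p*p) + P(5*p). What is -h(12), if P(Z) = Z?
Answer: -348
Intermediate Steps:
h(p) = 2*p² + 5*p (h(p) = (p² + p*p) + 5*p = (p² + p²) + 5*p = 2*p² + 5*p)
-h(12) = -12*(5 + 2*12) = -12*(5 + 24) = -12*29 = -1*348 = -348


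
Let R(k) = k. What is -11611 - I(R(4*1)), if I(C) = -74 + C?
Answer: -11541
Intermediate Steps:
-11611 - I(R(4*1)) = -11611 - (-74 + 4*1) = -11611 - (-74 + 4) = -11611 - 1*(-70) = -11611 + 70 = -11541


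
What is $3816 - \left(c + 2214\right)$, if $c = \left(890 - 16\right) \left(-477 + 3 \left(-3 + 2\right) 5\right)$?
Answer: $431610$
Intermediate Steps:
$c = -430008$ ($c = 874 \left(-477 + 3 \left(-1\right) 5\right) = 874 \left(-477 - 15\right) = 874 \left(-492\right) = -430008$)
$3816 - \left(c + 2214\right) = 3816 - \left(-430008 + 2214\right) = 3816 - -427794 = 3816 + 427794 = 431610$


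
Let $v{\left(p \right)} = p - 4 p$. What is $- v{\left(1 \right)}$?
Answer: $3$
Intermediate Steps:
$v{\left(p \right)} = - 3 p$
$- v{\left(1 \right)} = - \left(-3\right) 1 = \left(-1\right) \left(-3\right) = 3$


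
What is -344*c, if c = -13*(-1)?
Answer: -4472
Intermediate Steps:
c = 13
-344*c = -344*13 = -4472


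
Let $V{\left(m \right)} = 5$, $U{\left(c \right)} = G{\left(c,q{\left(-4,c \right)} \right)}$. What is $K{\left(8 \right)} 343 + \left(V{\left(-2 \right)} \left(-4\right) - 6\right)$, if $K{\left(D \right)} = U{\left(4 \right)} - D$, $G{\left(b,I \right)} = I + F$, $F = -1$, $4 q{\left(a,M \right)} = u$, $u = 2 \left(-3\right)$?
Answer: $- \frac{7255}{2} \approx -3627.5$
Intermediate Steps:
$u = -6$
$q{\left(a,M \right)} = - \frac{3}{2}$ ($q{\left(a,M \right)} = \frac{1}{4} \left(-6\right) = - \frac{3}{2}$)
$G{\left(b,I \right)} = -1 + I$ ($G{\left(b,I \right)} = I - 1 = -1 + I$)
$U{\left(c \right)} = - \frac{5}{2}$ ($U{\left(c \right)} = -1 - \frac{3}{2} = - \frac{5}{2}$)
$K{\left(D \right)} = - \frac{5}{2} - D$
$K{\left(8 \right)} 343 + \left(V{\left(-2 \right)} \left(-4\right) - 6\right) = \left(- \frac{5}{2} - 8\right) 343 + \left(5 \left(-4\right) - 6\right) = \left(- \frac{5}{2} - 8\right) 343 - 26 = \left(- \frac{21}{2}\right) 343 - 26 = - \frac{7203}{2} - 26 = - \frac{7255}{2}$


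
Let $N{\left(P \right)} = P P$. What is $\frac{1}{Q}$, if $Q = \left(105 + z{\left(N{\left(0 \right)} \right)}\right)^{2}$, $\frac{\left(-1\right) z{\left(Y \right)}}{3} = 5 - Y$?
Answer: $\frac{1}{8100} \approx 0.00012346$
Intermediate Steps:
$N{\left(P \right)} = P^{2}$
$z{\left(Y \right)} = -15 + 3 Y$ ($z{\left(Y \right)} = - 3 \left(5 - Y\right) = -15 + 3 Y$)
$Q = 8100$ ($Q = \left(105 - \left(15 - 3 \cdot 0^{2}\right)\right)^{2} = \left(105 + \left(-15 + 3 \cdot 0\right)\right)^{2} = \left(105 + \left(-15 + 0\right)\right)^{2} = \left(105 - 15\right)^{2} = 90^{2} = 8100$)
$\frac{1}{Q} = \frac{1}{8100}$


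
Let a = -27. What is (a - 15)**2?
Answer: 1764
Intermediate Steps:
(a - 15)**2 = (-27 - 15)**2 = (-42)**2 = 1764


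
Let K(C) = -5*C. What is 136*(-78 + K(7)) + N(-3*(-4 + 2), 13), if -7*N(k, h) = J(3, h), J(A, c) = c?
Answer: -107589/7 ≈ -15370.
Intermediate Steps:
N(k, h) = -h/7
136*(-78 + K(7)) + N(-3*(-4 + 2), 13) = 136*(-78 - 5*7) - 1/7*13 = 136*(-78 - 35) - 13/7 = 136*(-113) - 13/7 = -15368 - 13/7 = -107589/7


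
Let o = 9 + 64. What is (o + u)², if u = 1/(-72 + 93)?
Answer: 2353156/441 ≈ 5336.0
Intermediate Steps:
o = 73
u = 1/21 ≈ 0.047619
(o + u)² = (73 + 1/21)² = (1534/21)² = 2353156/441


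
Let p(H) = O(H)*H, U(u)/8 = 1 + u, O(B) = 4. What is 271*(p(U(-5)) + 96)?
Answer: -8672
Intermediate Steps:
U(u) = 8 + 8*u (U(u) = 8*(1 + u) = 8 + 8*u)
p(H) = 4*H
271*(p(U(-5)) + 96) = 271*(4*(8 + 8*(-5)) + 96) = 271*(4*(8 - 40) + 96) = 271*(4*(-32) + 96) = 271*(-128 + 96) = 271*(-32) = -8672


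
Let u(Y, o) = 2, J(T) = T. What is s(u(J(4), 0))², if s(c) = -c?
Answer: 4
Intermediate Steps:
s(u(J(4), 0))² = (-1*2)² = (-2)² = 4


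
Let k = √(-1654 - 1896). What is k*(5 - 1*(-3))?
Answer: 40*I*√142 ≈ 476.65*I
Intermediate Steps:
k = 5*I*√142 (k = √(-3550) = 5*I*√142 ≈ 59.582*I)
k*(5 - 1*(-3)) = (5*I*√142)*(5 - 1*(-3)) = (5*I*√142)*(5 + 3) = (5*I*√142)*8 = 40*I*√142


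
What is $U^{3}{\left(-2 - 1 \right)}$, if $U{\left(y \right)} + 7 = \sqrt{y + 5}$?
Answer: $-385 + 149 \sqrt{2} \approx -174.28$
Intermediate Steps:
$U{\left(y \right)} = -7 + \sqrt{5 + y}$ ($U{\left(y \right)} = -7 + \sqrt{y + 5} = -7 + \sqrt{5 + y}$)
$U^{3}{\left(-2 - 1 \right)} = \left(-7 + \sqrt{5 - 3}\right)^{3} = \left(-7 + \sqrt{2}\right)^{3}$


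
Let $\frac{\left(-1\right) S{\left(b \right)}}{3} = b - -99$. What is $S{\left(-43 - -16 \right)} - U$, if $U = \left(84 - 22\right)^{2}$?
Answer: $-4060$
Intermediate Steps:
$U = 3844$ ($U = 62^{2} = 3844$)
$S{\left(b \right)} = -297 - 3 b$ ($S{\left(b \right)} = - 3 \left(b - -99\right) = - 3 \left(b + 99\right) = - 3 \left(99 + b\right) = -297 - 3 b$)
$S{\left(-43 - -16 \right)} - U = \left(-297 - 3 \left(-43 - -16\right)\right) - 3844 = \left(-297 - 3 \left(-43 + 16\right)\right) - 3844 = \left(-297 - -81\right) - 3844 = \left(-297 + 81\right) - 3844 = -216 - 3844 = -4060$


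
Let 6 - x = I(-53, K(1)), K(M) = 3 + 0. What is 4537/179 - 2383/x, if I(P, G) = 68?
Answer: 707851/11098 ≈ 63.782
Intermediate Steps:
K(M) = 3
x = -62 (x = 6 - 1*68 = 6 - 68 = -62)
4537/179 - 2383/x = 4537/179 - 2383/(-62) = 4537*(1/179) - 2383*(-1/62) = 4537/179 + 2383/62 = 707851/11098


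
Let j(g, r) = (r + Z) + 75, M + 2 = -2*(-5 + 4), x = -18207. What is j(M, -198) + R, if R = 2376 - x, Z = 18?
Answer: 20478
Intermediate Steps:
M = 0 (M = -2 - 2*(-5 + 4) = -2 - 2*(-1) = -2 + 2 = 0)
j(g, r) = 93 + r (j(g, r) = (r + 18) + 75 = (18 + r) + 75 = 93 + r)
R = 20583 (R = 2376 - 1*(-18207) = 2376 + 18207 = 20583)
j(M, -198) + R = (93 - 198) + 20583 = -105 + 20583 = 20478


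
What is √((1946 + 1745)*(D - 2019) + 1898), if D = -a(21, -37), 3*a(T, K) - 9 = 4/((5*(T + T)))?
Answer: I*√82261134970/105 ≈ 2731.5*I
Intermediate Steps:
a(T, K) = 3 + 2/(15*T) (a(T, K) = 3 + (4/((5*(T + T))))/3 = 3 + (4/((5*(2*T))))/3 = 3 + (4/((10*T)))/3 = 3 + (4*(1/(10*T)))/3 = 3 + (2/(5*T))/3 = 3 + 2/(15*T))
D = -947/315 (D = -(3 + (2/15)/21) = -(3 + (2/15)*(1/21)) = -(3 + 2/315) = -1*947/315 = -947/315 ≈ -3.0063)
√((1946 + 1745)*(D - 2019) + 1898) = √((1946 + 1745)*(-947/315 - 2019) + 1898) = √(3691*(-636932/315) + 1898) = √(-2350916012/315 + 1898) = √(-2350318142/315) = I*√82261134970/105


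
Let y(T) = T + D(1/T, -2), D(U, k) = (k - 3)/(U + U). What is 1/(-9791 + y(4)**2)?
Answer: -1/9755 ≈ -0.00010251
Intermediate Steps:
D(U, k) = (-3 + k)/(2*U) (D(U, k) = (-3 + k)/((2*U)) = (-3 + k)*(1/(2*U)) = (-3 + k)/(2*U))
y(T) = -3*T/2 (y(T) = T + (-3 - 2)/(2*(1/T)) = T + (1/2)*T*(-5) = T - 5*T/2 = -3*T/2)
1/(-9791 + y(4)**2) = 1/(-9791 + (-3/2*4)**2) = 1/(-9791 + (-6)**2) = 1/(-9791 + 36) = 1/(-9755) = -1/9755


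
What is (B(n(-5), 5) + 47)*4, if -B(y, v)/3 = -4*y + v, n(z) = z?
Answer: -112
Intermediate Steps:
B(y, v) = -3*v + 12*y (B(y, v) = -3*(-4*y + v) = -3*(v - 4*y) = -3*v + 12*y)
(B(n(-5), 5) + 47)*4 = ((-3*5 + 12*(-5)) + 47)*4 = ((-15 - 60) + 47)*4 = (-75 + 47)*4 = -28*4 = -112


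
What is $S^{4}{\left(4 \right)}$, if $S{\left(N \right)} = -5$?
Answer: $625$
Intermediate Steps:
$S^{4}{\left(4 \right)} = \left(-5\right)^{4} = 625$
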